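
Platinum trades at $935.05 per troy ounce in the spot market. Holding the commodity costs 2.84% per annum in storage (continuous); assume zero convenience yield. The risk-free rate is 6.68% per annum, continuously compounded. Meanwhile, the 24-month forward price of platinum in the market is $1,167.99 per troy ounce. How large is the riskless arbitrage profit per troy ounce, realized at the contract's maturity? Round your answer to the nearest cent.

Fair forward: F* = S·e^(carry·T), with carry = (r + u) = 0.0668 + 0.0284 = 0.0952
F* = 935.05 · e^(0.0952 × 24/12) = 935.05 · e^0.190400 = 935.05 × 1.209733 = $1131.1608
Market $1167.99 > fair $1131.1608: forward overpriced → cash-and-carry (buy spot, short the forward).
At maturity, profit = |F_mkt − F*| = |1167.99 − 1131.1608| = $36.83 per troy ounce

$36.83 per troy ounce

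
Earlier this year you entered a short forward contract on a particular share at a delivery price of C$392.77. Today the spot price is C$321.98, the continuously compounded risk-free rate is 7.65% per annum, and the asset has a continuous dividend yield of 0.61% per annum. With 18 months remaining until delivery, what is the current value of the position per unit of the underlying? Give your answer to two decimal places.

C$31.14

Current fair forward for the remaining 18 months: F = S·e^((r − q)·T), (r − q) = 0.0765 − 0.0061 = 0.0704
F = 321.98 · e^(0.0704 × 18/12) = 321.98 × 1.111377 = 357.8412
Value of long forward = (F − K)·e^(−rT) = (357.8412 − 392.77) · e^(−0.0765·18/12)
= -34.9288 × 0.891589 = -31.14
Short position value = −(long value) = C$31.14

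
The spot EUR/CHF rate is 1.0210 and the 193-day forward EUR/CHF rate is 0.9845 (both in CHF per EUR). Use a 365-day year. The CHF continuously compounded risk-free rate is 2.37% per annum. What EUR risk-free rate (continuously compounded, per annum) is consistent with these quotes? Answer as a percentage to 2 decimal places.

F = S·e^((r_CHF − r_EUR)T) ⇒ r_EUR = r_CHF − ln(F/S)/T
ln(0.9845/1.0210) = -0.036404; /(193/365) = -0.068847
r_EUR = 0.0237 + 0.068847 = 0.092547
r_EUR = 9.25%

9.25%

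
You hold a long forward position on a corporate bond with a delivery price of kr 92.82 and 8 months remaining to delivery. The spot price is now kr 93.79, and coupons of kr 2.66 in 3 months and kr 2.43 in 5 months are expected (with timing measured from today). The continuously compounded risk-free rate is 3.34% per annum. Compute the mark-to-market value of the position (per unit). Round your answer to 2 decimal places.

-kr 2.02

PV(remaining coupons) I = 2.66·e^(−0.0334·3/12) + 2.43·e^(−0.0334·5/12) = 5.0343
Current forward F = (S − I)·e^(rT) = (93.79 − 5.0343)·e^(0.0334·8/12) = 88.7557 × 1.022516 = 90.7541
Value (long) = (F − K)·e^(−rT) = (90.7541 − 92.82) × 0.977979 = -2.0204
Value = -kr 2.02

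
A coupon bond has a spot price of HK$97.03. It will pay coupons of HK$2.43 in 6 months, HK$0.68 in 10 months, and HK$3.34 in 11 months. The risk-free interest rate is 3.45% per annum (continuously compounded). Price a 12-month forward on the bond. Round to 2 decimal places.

HK$93.93

PV(coupons) I = 2.43·e^(−0.0345·6/12) + 0.68·e^(−0.0345·10/12) + 3.34·e^(−0.0345·11/12)
I = 2.3884 + 0.6607 + 3.2360 = 6.2851
F = (S − I)·e^(rT) = (97.03 − 6.2851) · e^(0.0345·12/12)
= 90.7449 · e^0.034500 = 90.7449 × 1.035102 = HK$93.93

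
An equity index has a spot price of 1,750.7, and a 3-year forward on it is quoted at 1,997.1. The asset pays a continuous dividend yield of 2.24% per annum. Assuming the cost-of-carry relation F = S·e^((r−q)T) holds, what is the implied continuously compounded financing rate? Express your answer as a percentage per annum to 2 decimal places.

From F = S·e^((r−q)T): (r − q) = ln(F/S)/T
ln(1997.1/1750.7) = ln(1.140744) = 0.131681
(r − q) = 0.131681 / (3) = 0.043894
r = ln(F/S)/T + q = 0.043894 + 0.0224 = 0.066294
r = 6.63%

6.63%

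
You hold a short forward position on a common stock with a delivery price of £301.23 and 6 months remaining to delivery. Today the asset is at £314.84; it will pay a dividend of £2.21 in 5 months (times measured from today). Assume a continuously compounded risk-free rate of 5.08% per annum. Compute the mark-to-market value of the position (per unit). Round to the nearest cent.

PV(remaining dividends) I = 2.21·e^(−0.0508·5/12) = 2.1637
Current forward F = (S − I)·e^(rT) = (314.84 − 2.1637)·e^(0.0508·6/12) = 312.6763 × 1.025725 = 320.7199
Value (long) = (F − K)·e^(−rT) = (320.7199 − 301.23) × 0.974920 = 19.0011
Short position value = −(long value) = -£19.00

-£19.00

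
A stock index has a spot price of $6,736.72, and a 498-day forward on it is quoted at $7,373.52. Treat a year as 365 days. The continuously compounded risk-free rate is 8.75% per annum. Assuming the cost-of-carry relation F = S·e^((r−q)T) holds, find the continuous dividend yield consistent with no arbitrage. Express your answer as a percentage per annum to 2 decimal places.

From F = S·e^((r−q)T): (r − q) = ln(F/S)/T
ln(7373.52/6736.72) = ln(1.094527) = 0.090322
(r − q) = 0.090322 / (498/365) = 0.066200
q = r − ln(F/S)/T = 0.0875 − 0.066200 = 0.021300
q = 2.13%

2.13%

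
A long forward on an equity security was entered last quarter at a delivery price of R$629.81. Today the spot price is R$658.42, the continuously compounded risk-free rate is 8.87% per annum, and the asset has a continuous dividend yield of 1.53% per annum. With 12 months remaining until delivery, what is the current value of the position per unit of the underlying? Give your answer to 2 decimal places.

Current fair forward for the remaining 12 months: F = S·e^((r − q)·T), (r − q) = 0.0887 − 0.0153 = 0.0734
F = 658.42 · e^(0.0734 × 12/12) = 658.42 × 1.076161 = 708.5659
Value of long forward = (F − K)·e^(−rT) = (708.5659 − 629.81) · e^(−0.0887·12/12)
= 78.7559 × 0.915120 = 72.07

R$72.07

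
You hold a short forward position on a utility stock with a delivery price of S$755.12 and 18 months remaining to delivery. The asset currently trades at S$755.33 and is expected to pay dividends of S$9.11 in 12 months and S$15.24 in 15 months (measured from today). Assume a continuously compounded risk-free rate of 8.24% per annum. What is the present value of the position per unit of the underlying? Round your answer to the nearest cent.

PV(remaining dividends) I = 9.11·e^(−0.0824·12/12) + 15.24·e^(−0.0824·15/12) = 22.1378
Current forward F = (S − I)·e^(rT) = (755.33 − 22.1378)·e^(0.0824·18/12) = 733.1922 × 1.131563 = 829.6532
Value (long) = (F − K)·e^(−rT) = (829.6532 − 755.12) × 0.883733 = 65.8674
Short position value = −(long value) = -S$65.87

-S$65.87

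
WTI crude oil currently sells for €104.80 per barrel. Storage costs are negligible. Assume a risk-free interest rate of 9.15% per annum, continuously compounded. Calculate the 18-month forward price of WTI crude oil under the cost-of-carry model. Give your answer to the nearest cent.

F = S·e^(rT) = 104.80 · e^(0.0915 × 18/12) = 104.80 · e^0.137250
= 104.80 × 1.147115 = €120.22 per barrel

€120.22 per barrel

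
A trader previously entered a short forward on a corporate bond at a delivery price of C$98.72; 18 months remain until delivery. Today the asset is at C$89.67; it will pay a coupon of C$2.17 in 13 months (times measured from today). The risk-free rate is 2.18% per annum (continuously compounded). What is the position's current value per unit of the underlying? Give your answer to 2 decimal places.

C$7.99

PV(remaining coupons) I = 2.17·e^(−0.0218·13/12) = 2.1194
Current forward F = (S − I)·e^(rT) = (89.67 − 2.1194)·e^(0.0218·18/12) = 87.5506 × 1.033241 = 90.4609
Value (long) = (F − K)·e^(−rT) = (90.4609 − 98.72) × 0.967829 = -7.9934
Short position value = −(long value) = C$7.99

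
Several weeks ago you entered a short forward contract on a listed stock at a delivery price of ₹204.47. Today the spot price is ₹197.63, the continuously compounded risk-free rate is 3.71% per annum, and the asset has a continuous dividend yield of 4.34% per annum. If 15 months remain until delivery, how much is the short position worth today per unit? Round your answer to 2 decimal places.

Current fair forward for the remaining 15 months: F = S·e^((r − q)·T), (r − q) = 0.0371 − 0.0434 = -0.0063
F = 197.63 · e^(-0.0063 × 15/12) = 197.63 × 0.992156 = 196.0798
Value of long forward = (F − K)·e^(−rT) = (196.0798 − 204.47) · e^(−0.0371·15/12)
= -8.3902 × 0.954684 = -8.01
Short position value = −(long value) = ₹8.01

₹8.01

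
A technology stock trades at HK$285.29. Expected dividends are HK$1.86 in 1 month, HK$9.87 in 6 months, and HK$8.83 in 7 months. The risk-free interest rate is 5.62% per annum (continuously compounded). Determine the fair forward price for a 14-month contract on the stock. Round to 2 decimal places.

PV(dividends) I = 1.86·e^(−0.0562·1/12) + 9.87·e^(−0.0562·6/12) + 8.83·e^(−0.0562·7/12)
I = 1.8513 + 9.5965 + 8.5452 = 19.9930
F = (S − I)·e^(rT) = (285.29 − 19.9930) · e^(0.0562·14/12)
= 265.2970 · e^0.065567 = 265.2970 × 1.067764 = HK$283.27

HK$283.27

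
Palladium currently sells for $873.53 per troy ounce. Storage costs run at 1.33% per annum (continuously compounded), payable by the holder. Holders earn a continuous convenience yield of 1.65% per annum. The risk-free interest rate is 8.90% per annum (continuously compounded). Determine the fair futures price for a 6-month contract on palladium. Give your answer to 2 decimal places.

$911.82 per troy ounce

Net carry = r + u − y = 0.0890 + 0.0133 − 0.0165 = 0.0858
F = S·e^((r+u−y)T) = 873.53 · e^(0.0858 × 6/12) = 873.53 · e^0.042900
= 873.53 × 1.043834 = $911.82 per troy ounce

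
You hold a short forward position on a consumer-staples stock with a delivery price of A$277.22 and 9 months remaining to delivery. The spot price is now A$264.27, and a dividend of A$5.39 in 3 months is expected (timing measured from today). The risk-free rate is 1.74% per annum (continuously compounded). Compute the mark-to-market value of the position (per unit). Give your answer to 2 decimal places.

A$14.72

PV(remaining dividends) I = 5.39·e^(−0.0174·3/12) = 5.3666
Current forward F = (S − I)·e^(rT) = (264.27 − 5.3666)·e^(0.0174·9/12) = 258.9034 × 1.013136 = 262.3044
Value (long) = (F − K)·e^(−rT) = (262.3044 − 277.22) × 0.987035 = -14.7222
Short position value = −(long value) = A$14.72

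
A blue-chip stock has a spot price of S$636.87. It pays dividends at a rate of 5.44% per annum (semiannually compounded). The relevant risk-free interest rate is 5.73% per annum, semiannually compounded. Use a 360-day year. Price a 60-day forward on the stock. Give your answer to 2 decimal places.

F = S · (1+r/2)^(2T) / (1+q/2)^(2T)
= 636.87 × 1.009460 / 1.008986 = 636.87 × 1.000470
F = S$637.17

S$637.17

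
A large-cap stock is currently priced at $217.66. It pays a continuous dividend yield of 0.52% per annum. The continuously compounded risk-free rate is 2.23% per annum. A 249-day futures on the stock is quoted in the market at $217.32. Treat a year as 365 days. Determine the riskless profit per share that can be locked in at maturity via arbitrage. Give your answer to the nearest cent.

Fair futures: F* = S·e^(carry·T), with carry = (r − q) = 0.0223 − 0.0052 = 0.0171
F* = 217.66 · e^(0.0171 × 249/365) = 217.66 · e^0.011665 = 217.66 × 1.011733 = $220.2138
Market $217.32 < fair $220.2138: forward underpriced → reverse cash-and-carry (short spot, go long the forward).
At maturity, profit = |F_mkt − F*| = |217.32 − 220.2138| = $2.89 per share

$2.89 per share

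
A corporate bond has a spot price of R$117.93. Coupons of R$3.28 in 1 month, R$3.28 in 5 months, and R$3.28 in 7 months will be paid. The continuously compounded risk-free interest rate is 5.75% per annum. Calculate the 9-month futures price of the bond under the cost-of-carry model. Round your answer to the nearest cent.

PV(coupons) I = 3.28·e^(−0.0575·1/12) + 3.28·e^(−0.0575·5/12) + 3.28·e^(−0.0575·7/12)
I = 3.2643 + 3.2024 + 3.1718 = 9.6385
F = (S − I)·e^(rT) = (117.93 − 9.6385) · e^(0.0575·9/12)
= 108.2915 · e^0.043125 = 108.2915 × 1.044068 = R$113.06

R$113.06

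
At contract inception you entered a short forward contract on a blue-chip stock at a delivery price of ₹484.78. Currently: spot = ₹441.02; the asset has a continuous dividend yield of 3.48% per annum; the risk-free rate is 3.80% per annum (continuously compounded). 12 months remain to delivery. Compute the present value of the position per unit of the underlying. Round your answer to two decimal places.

Current fair forward for the remaining 12 months: F = S·e^((r − q)·T), (r − q) = 0.0380 − 0.0348 = 0.0032
F = 441.02 · e^(0.0032 × 12/12) = 441.02 × 1.003205 = 442.4335
Value of long forward = (F − K)·e^(−rT) = (442.4335 − 484.78) · e^(−0.0380·12/12)
= -42.3465 × 0.962713 = -40.77
Short position value = −(long value) = ₹40.77

₹40.77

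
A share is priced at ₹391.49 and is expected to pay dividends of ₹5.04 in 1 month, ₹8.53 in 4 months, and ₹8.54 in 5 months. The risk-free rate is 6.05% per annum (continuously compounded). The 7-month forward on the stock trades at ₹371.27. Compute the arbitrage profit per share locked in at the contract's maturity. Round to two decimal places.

PV(dividends) I = 5.04·e^(−0.0605·1/12) + 8.53·e^(−0.0605·4/12) + 8.54·e^(−0.0605·5/12) = 21.7018
Fair forward F* = (S − I)·e^(rT) = (391.49 − 21.7018)·e^0.035292 = 369.7882 × 1.035922 = 383.0717
Market ₹371.27 < fair 383.0717: forward underpriced → reverse cash-and-carry (short the stock, invest proceeds at r, pay the dividends, go long the forward).
Profit at T = |F_mkt − F*| = |371.27 − 383.0717| = ₹11.80 per share

₹11.80 per share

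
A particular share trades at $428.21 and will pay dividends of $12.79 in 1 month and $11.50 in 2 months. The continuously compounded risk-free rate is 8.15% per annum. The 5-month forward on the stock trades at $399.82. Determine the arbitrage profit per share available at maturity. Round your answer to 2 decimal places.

$18.30 per share

PV(dividends) I = 12.79·e^(−0.0815·1/12) + 11.50·e^(−0.0815·2/12) = 24.0483
Fair forward F* = (S − I)·e^(rT) = (428.21 − 24.0483)·e^0.033958 = 404.1617 × 1.034541 = 418.1218
Market $399.82 < fair 418.1218: forward underpriced → reverse cash-and-carry (short the stock, invest proceeds at r, pay the dividends, go long the forward).
Profit at T = |F_mkt − F*| = |399.82 − 418.1218| = $18.30 per share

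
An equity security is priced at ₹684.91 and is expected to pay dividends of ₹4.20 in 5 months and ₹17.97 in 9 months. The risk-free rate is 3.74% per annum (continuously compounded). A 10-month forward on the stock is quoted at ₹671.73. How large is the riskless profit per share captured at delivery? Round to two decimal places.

₹12.57 per share

PV(dividends) I = 4.20·e^(−0.0374·5/12) + 17.97·e^(−0.0374·9/12) = 21.6080
Fair forward F* = (S − I)·e^(rT) = (684.91 − 21.6080)·e^0.031167 = 663.3020 × 1.031658 = 684.3008
Market ₹671.73 < fair 684.3008: forward underpriced → reverse cash-and-carry (short the stock, invest proceeds at r, pay the dividends, go long the forward).
Profit at T = |F_mkt − F*| = |671.73 − 684.3008| = ₹12.57 per share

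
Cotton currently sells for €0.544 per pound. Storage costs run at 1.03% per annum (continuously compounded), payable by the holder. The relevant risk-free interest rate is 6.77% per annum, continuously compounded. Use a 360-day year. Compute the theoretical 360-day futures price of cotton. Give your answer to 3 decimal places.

€0.588 per pound

Net carry = r + u − y = 0.0677 + 0.0103 − 0.0000 = 0.0780
F = S·e^((r+u−y)T) = 0.544 · e^(0.0780 × 360/360) = 0.544 · e^0.078000
= 0.544 × 1.081123 = €0.588 per pound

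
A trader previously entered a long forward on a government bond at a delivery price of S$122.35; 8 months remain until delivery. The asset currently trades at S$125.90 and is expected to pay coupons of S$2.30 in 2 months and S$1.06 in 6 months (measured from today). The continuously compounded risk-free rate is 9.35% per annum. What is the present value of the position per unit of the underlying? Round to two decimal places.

S$7.67

PV(remaining coupons) I = 2.30·e^(−0.0935·2/12) + 1.06·e^(−0.0935·6/12) = 3.2760
Current forward F = (S − I)·e^(rT) = (125.90 − 3.2760)·e^(0.0935·8/12) = 122.6240 × 1.064317 = 130.5108
Value (long) = (F − K)·e^(−rT) = (130.5108 − 122.35) × 0.939570 = 7.6676
Value = S$7.67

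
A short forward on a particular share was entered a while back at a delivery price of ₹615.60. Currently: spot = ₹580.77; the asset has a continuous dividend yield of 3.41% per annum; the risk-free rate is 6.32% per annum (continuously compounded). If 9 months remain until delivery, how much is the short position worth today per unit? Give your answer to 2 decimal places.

Current fair forward for the remaining 9 months: F = S·e^((r − q)·T), (r − q) = 0.0632 − 0.0341 = 0.0291
F = 580.77 · e^(0.0291 × 9/12) = 580.77 × 1.022065 = 593.5847
Value of long forward = (F − K)·e^(−rT) = (593.5847 − 615.60) · e^(−0.0632·9/12)
= -22.0153 × 0.953706 = -21.00
Short position value = −(long value) = ₹21.00

₹21.00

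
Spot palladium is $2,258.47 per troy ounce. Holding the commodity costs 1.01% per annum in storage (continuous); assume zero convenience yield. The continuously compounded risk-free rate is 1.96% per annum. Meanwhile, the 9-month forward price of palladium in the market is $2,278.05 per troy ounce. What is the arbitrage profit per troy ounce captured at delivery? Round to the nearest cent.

$31.29 per troy ounce

Fair forward: F* = S·e^(carry·T), with carry = (r + u) = 0.0196 + 0.0101 = 0.0297
F* = 2258.47 · e^(0.0297 × 9/12) = 2258.47 · e^0.02227500 = 2258.47 × 1.02252494 = $2309.3419
Market $2278.05 < fair $2309.3419: forward underpriced → reverse cash-and-carry (short spot, go long the forward).
At maturity, profit = |F_mkt − F*| = |2278.05 − 2309.3419| = $31.29 per troy ounce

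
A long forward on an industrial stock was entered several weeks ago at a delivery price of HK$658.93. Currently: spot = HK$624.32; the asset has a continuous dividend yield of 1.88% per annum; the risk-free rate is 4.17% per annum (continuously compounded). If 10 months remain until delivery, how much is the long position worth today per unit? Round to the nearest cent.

-HK$21.81

Current fair forward for the remaining 10 months: F = S·e^((r − q)·T), (r − q) = 0.0417 − 0.0188 = 0.0229
F = 624.32 · e^(0.0229 × 10/12) = 624.32 × 1.019267 = 636.3488
Value of long forward = (F − K)·e^(−rT) = (636.3488 − 658.93) · e^(−0.0417·10/12)
= -22.5812 × 0.965847 = -21.81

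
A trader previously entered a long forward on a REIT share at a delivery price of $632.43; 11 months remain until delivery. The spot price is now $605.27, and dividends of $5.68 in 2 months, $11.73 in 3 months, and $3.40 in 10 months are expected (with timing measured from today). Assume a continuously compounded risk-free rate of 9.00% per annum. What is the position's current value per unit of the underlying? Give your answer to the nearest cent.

$2.70

PV(remaining dividends) I = 5.68·e^(−0.0900·2/12) + 11.73·e^(−0.0900·3/12) + 3.40·e^(−0.0900·10/12) = 20.2188
Current forward F = (S − I)·e^(rT) = (605.27 − 20.2188)·e^(0.0900·11/12) = 585.0512 × 1.085999 = 635.3650
Value (long) = (F − K)·e^(−rT) = (635.3650 − 632.43) × 0.920811 = 2.7026
Value = $2.70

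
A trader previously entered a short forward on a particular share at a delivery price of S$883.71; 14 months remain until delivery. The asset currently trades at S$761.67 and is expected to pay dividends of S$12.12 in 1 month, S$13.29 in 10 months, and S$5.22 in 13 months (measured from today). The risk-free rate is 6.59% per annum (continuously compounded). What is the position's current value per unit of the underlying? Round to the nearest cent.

S$86.14

PV(remaining dividends) I = 12.12·e^(−0.0659·1/12) + 13.29·e^(−0.0659·10/12) + 5.22·e^(−0.0659·13/12) = 29.4938
Current forward F = (S − I)·e^(rT) = (761.67 − 29.4938)·e^(0.0659·14/12) = 732.1762 × 1.079916 = 790.6888
Value (long) = (F − K)·e^(−rT) = (790.6888 − 883.71) × 0.925998 = -86.1374
Short position value = −(long value) = S$86.14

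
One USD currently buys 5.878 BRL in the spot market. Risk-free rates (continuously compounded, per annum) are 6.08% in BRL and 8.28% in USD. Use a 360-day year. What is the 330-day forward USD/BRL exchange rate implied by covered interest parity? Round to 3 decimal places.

F = S·e^((r_BRL − r_USD)T) = 5.878 · e^((0.0608 − 0.0828) × 330/360)
= 5.878 · e^-0.020167 = 5.878 × 0.980035
F = 5.761 BRL per USD

5.761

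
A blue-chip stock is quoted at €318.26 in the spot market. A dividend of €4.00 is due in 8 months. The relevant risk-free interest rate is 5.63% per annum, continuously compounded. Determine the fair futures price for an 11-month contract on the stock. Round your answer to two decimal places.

€331.06

PV(dividends) I = 4.00·e^(−0.0563·8/12)
I = 3.8526
F = (S − I)·e^(rT) = (318.26 − 3.8526) · e^(0.0563·11/12)
= 314.4074 · e^0.051608 = 314.4074 × 1.052963 = €331.06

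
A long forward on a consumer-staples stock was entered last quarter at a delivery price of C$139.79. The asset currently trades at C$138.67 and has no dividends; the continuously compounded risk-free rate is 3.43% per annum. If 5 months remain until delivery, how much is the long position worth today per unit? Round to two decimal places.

C$0.86

Current fair forward for the remaining 5 months: F = S·e^(r·T), r = 0.0343
F = 138.67 · e^(0.0343 × 5/12) = 138.67 × 1.014394 = 140.6660
Value of long forward = (F − K)·e^(−rT) = (140.6660 − 139.79) · e^(−0.0343·5/12)
= 0.8760 × 0.985810 = 0.86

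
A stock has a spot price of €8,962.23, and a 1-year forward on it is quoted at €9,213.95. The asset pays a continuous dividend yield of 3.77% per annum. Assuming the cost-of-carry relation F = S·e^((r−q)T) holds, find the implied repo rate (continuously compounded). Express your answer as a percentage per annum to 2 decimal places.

From F = S·e^((r−q)T): (r − q) = ln(F/S)/T
ln(9213.95/8962.23) = ln(1.028087) = 0.027700
(r − q) = 0.027700 / (1) = 0.027700
r = ln(F/S)/T + q = 0.027700 + 0.0377 = 0.065400
r = 6.54%

6.54%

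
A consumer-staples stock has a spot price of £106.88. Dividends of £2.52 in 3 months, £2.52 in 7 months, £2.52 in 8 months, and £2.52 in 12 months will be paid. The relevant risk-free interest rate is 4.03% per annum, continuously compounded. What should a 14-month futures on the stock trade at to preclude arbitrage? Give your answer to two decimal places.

PV(dividends) I = 2.52·e^(−0.0403·3/12) + 2.52·e^(−0.0403·7/12) + 2.52·e^(−0.0403·8/12) + 2.52·e^(−0.0403·12/12)
I = 2.4947 + 2.4614 + 2.4532 + 2.4205 = 9.8298
F = (S − I)·e^(rT) = (106.88 − 9.8298) · e^(0.0403·14/12)
= 97.0502 · e^0.047017 = 97.0502 × 1.048140 = £101.72

£101.72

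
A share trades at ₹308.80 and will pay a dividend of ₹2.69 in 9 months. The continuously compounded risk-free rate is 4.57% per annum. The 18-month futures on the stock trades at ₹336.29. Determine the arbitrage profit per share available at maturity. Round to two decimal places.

PV(dividends) I = 2.69·e^(−0.0457·9/12) = 2.5994
Fair futures F* = (S − I)·e^(rT) = (308.80 − 2.5994)·e^0.068550 = 306.2006 × 1.070954 = 327.9268
Market ₹336.29 > fair 327.9268: forward overpriced → cash-and-carry (borrow at r, buy the stock and collect the dividends, short the forward).
Profit at T = |F_mkt − F*| = |336.29 − 327.9268| = ₹8.36 per share

₹8.36 per share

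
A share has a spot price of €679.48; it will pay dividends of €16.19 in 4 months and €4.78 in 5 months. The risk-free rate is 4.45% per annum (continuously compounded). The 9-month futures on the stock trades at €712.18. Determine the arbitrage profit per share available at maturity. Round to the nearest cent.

€30.98 per share

PV(dividends) I = 16.19·e^(−0.0445·4/12) + 4.78·e^(−0.0445·5/12) = 20.6438
Fair futures F* = (S − I)·e^(rT) = (679.48 − 20.6438)·e^0.033375 = 658.8362 × 1.033938 = 681.1958
Market €712.18 > fair 681.1958: forward overpriced → cash-and-carry (borrow at r, buy the stock and collect the dividends, short the forward).
Profit at T = |F_mkt − F*| = |712.18 − 681.1958| = €30.98 per share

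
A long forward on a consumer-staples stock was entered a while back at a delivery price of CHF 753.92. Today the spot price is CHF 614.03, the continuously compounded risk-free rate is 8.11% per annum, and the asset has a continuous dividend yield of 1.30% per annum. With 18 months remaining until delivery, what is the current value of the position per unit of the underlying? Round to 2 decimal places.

-CHF 65.39

Current fair forward for the remaining 18 months: F = S·e^((r − q)·T), (r − q) = 0.0811 − 0.0130 = 0.0681
F = 614.03 · e^(0.0681 × 18/12) = 614.03 × 1.107550 = 680.0689
Value of long forward = (F − K)·e^(−rT) = (680.0689 − 753.92) · e^(−0.0811·18/12)
= -73.8511 × 0.885458 = -65.39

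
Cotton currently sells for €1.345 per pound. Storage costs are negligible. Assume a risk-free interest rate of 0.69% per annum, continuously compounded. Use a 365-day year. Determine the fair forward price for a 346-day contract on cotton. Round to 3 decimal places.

F = S·e^(rT) = 1.345 · e^(0.0069 × 346/365) = 1.345 · e^0.006541
= 1.345 × 1.006562 = €1.354 per pound

€1.354 per pound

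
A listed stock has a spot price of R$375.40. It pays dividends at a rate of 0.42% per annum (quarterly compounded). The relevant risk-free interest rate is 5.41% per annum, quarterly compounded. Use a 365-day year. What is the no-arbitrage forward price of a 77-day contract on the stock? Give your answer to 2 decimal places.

R$379.34

F = S · (1+r/4)^(4T) / (1+q/4)^(4T)
= 375.40 × 1.011401 / 1.000886 = 375.40 × 1.010506
F = R$379.34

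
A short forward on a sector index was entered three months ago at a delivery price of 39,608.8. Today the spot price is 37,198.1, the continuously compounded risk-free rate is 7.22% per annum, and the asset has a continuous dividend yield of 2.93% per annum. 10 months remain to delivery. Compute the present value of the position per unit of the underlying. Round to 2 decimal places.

995.10

Current fair forward for the remaining 10 months: F = S·e^((r − q)·T), (r − q) = 0.0722 − 0.0293 = 0.0429
F = 37198.1 · e^(0.0429 × 10/12) = 37198.1 × 1.03639671 = 38551.9885
Value of long forward = (F − K)·e^(−rT) = (38551.9885 − 39608.8) · e^(−0.0722·10/12)
= -1056.8115 × 0.94160759 = -995.10
Short position value = −(long value) = 995.10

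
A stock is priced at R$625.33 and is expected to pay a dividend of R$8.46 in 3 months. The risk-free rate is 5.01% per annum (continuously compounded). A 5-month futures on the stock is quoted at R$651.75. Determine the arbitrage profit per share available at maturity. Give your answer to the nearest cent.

R$21.76 per share

PV(dividends) I = 8.46·e^(−0.0501·3/12) = 8.3547
Fair futures F* = (S − I)·e^(rT) = (625.33 − 8.3547)·e^0.020875 = 616.9753 × 1.021094 = 629.9898
Market R$651.75 > fair 629.9898: forward overpriced → cash-and-carry (borrow at r, buy the stock and collect the dividends, short the forward).
Profit at T = |F_mkt − F*| = |651.75 − 629.9898| = R$21.76 per share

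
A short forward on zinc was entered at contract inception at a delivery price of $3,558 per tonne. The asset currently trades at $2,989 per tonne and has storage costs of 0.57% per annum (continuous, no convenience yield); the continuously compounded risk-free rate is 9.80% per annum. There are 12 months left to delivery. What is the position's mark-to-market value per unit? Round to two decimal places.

$219.77 per tonne

Current fair forward for the remaining 12 months: F = S·e^((r + u)·T), (r + u) = 0.0980 + 0.0057 = 0.1037
F = 2989 · e^(0.1037 × 12/12) = 2989 × 1.10926762 = 3315.6009
Value of long forward = (F − K)·e^(−rT) = (3315.6009 − 3558) · e^(−0.0980·12/12)
= -242.3991 × 0.90664890 = -219.77
Short position value = −(long value) = $219.77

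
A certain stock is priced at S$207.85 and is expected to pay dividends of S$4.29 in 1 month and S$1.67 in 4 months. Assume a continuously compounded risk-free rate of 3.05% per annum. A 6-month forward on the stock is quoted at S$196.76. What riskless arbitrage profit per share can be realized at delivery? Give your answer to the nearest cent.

PV(dividends) I = 4.29·e^(−0.0305·1/12) + 1.67·e^(−0.0305·4/12) = 5.9322
Fair forward F* = (S − I)·e^(rT) = (207.85 − 5.9322)·e^0.015250 = 201.9178 × 1.015367 = 205.0207
Market S$196.76 < fair 205.0207: forward underpriced → reverse cash-and-carry (short the stock, invest proceeds at r, pay the dividends, go long the forward).
Profit at T = |F_mkt − F*| = |196.76 − 205.0207| = S$8.26 per share

S$8.26 per share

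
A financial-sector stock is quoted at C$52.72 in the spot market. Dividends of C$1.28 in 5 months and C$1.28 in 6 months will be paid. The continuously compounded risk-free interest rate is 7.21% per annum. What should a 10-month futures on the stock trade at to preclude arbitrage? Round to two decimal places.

C$53.35

PV(dividends) I = 1.28·e^(−0.0721·5/12) + 1.28·e^(−0.0721·6/12)
I = 1.2421 + 1.2347 = 2.4768
F = (S − I)·e^(rT) = (52.72 − 2.4768) · e^(0.0721·10/12)
= 50.2432 · e^0.060083 = 50.2432 × 1.061925 = C$53.35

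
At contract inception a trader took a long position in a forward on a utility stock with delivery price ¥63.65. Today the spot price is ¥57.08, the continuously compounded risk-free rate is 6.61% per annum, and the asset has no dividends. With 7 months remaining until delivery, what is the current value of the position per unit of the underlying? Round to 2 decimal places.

-¥4.16

Current fair forward for the remaining 7 months: F = S·e^(r·T), r = 0.0661
F = 57.08 · e^(0.0661 × 7/12) = 57.08 × 1.039311 = 59.3239
Value of long forward = (F − K)·e^(−rT) = (59.3239 − 63.65) · e^(−0.0661·7/12)
= -4.3261 × 0.962176 = -4.16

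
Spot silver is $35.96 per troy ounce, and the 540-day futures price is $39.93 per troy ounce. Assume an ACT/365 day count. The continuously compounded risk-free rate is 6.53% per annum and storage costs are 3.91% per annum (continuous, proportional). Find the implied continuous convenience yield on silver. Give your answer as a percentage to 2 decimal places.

F = S·e^((r+u−y)T) ⇒ (r+u−y) = ln(F/S)/T
ln(39.93/35.96) = 0.104721; /T ⇒ 0.070784
y = r + u − ln(F/S)/T = 0.0653 + 0.0391 − 0.070784 = 0.033616
y = 3.36%

3.36%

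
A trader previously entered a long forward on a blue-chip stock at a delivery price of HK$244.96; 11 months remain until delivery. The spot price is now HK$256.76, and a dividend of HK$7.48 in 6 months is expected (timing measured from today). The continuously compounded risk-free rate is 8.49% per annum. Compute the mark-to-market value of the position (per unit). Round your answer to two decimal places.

PV(remaining dividends) I = 7.48·e^(−0.0849·6/12) = 7.1691
Current forward F = (S − I)·e^(rT) = (256.76 − 7.1691)·e^(0.0849·11/12) = 249.5909 × 1.080933 = 269.7910
Value (long) = (F − K)·e^(−rT) = (269.7910 − 244.96) × 0.925126 = 22.9718
Value = HK$22.97

HK$22.97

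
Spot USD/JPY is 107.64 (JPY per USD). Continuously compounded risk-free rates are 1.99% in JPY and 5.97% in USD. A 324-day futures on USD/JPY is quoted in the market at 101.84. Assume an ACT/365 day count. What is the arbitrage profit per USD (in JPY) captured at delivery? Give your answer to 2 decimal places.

2.06 per USD (in JPY)

Fair futures: F* = S·e^(carry·T), with carry = (r_JPY − r_USD) = 0.0199 − 0.0597 = -0.0398
F* = 107.64 · e^(-0.0398 × 324/365) = 107.64 · e^-0.035329 = 107.64 × 0.965288 = 103.9036
Market 101.84 < fair 103.9036: forward underpriced → reverse cash-and-carry (short spot, go long the forward).
At maturity, profit = |F_mkt − F*| = |101.84 − 103.9036| = 2.06 per USD (in JPY)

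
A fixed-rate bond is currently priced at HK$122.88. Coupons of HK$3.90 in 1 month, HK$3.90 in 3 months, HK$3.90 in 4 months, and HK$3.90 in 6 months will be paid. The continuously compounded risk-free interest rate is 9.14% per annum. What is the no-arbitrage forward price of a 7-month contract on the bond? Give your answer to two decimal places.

PV(coupons) I = 3.90·e^(−0.0914·1/12) + 3.90·e^(−0.0914·3/12) + 3.90·e^(−0.0914·4/12) + 3.90·e^(−0.0914·6/12)
I = 3.8704 + 3.8119 + 3.7830 + 3.7258 = 15.1911
F = (S − I)·e^(rT) = (122.88 − 15.1911) · e^(0.0914·7/12)
= 107.6889 · e^0.053317 = 107.6889 × 1.054764 = HK$113.59

HK$113.59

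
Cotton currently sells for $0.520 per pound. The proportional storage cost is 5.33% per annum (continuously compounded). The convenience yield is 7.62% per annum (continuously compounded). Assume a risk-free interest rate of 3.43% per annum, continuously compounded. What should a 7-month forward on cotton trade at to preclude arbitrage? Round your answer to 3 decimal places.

Net carry = r + u − y = 0.0343 + 0.0533 − 0.0762 = 0.0114
F = S·e^((r+u−y)T) = 0.520 · e^(0.0114 × 7/12) = 0.520 · e^0.006650
= 0.520 × 1.006672 = $0.523 per pound

$0.523 per pound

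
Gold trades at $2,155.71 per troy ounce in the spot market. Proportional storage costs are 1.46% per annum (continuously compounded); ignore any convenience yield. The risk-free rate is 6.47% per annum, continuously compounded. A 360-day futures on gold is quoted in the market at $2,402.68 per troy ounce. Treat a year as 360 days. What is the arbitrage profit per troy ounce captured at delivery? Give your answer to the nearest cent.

$69.06 per troy ounce

Fair futures: F* = S·e^(carry·T), with carry = (r + u) = 0.0647 + 0.0146 = 0.0793
F* = 2155.71 · e^(0.0793 × 360/360) = 2155.71 · e^0.07930000 = 2155.71 × 1.08252903 = $2333.6187
Market $2402.68 > fair $2333.6187: forward overpriced → cash-and-carry (buy spot, short the forward).
At maturity, profit = |F_mkt − F*| = |2402.68 − 2333.6187| = $69.06 per troy ounce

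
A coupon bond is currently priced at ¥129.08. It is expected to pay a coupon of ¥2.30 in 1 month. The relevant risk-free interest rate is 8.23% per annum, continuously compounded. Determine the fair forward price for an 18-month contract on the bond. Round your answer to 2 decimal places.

PV(coupons) I = 2.30·e^(−0.0823·1/12)
I = 2.2843
F = (S − I)·e^(rT) = (129.08 − 2.2843) · e^(0.0823·18/12)
= 126.7957 · e^0.123450 = 126.7957 × 1.131393 = ¥143.46

¥143.46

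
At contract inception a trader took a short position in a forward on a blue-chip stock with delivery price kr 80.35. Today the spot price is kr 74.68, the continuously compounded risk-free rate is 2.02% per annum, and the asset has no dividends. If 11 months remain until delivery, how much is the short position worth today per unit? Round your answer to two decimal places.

Current fair forward for the remaining 11 months: F = S·e^(r·T), r = 0.0202
F = 74.68 · e^(0.0202 × 11/12) = 74.68 × 1.018689 = 76.0757
Value of long forward = (F − K)·e^(−rT) = (76.0757 − 80.35) · e^(−0.0202·11/12)
= -4.2743 × 0.981654 = -4.20
Short position value = −(long value) = kr 4.20

kr 4.20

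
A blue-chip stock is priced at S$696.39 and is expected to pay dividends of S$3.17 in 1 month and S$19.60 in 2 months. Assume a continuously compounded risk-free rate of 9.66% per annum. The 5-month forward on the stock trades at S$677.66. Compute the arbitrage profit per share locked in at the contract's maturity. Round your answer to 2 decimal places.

PV(dividends) I = 3.17·e^(−0.0966·1/12) + 19.60·e^(−0.0966·2/12) = 22.4316
Fair forward F* = (S − I)·e^(rT) = (696.39 − 22.4316)·e^0.040250 = 673.9584 × 1.041071 = 701.6385
Market S$677.66 < fair 701.6385: forward underpriced → reverse cash-and-carry (short the stock, invest proceeds at r, pay the dividends, go long the forward).
Profit at T = |F_mkt − F*| = |677.66 − 701.6385| = S$23.98 per share

S$23.98 per share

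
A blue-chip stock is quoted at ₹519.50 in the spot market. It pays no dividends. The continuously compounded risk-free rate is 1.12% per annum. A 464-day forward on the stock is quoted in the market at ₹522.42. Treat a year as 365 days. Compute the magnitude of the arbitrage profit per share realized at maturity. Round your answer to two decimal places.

₹4.53 per share

Fair forward: F* = S·e^(carry·T), with carry = r = 0.0112
F* = 519.50 · e^(0.0112 × 464/365) = 519.50 · e^0.014238 = 519.50 × 1.014340 = ₹526.9496
Market ₹522.42 < fair ₹526.9496: forward underpriced → reverse cash-and-carry (short spot, go long the forward).
At maturity, profit = |F_mkt − F*| = |522.42 − 526.9496| = ₹4.53 per share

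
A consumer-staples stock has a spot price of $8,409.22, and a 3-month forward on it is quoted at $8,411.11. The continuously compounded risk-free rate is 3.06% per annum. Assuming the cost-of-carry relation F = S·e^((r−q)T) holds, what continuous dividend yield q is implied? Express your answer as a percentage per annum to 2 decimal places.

2.97%

From F = S·e^((r−q)T): (r − q) = ln(F/S)/T
ln(8411.11/8409.22) = ln(1.000225) = 0.000225
(r − q) = 0.000225 / (3/12) = 0.000900
q = r − ln(F/S)/T = 0.0306 − 0.000900 = 0.029700
q = 2.97%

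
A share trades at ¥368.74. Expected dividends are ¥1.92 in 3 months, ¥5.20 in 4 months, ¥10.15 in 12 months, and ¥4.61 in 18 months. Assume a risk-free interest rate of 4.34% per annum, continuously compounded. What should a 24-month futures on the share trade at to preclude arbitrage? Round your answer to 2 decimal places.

¥379.20

PV(dividends) I = 1.92·e^(−0.0434·3/12) + 5.20·e^(−0.0434·4/12) + 10.15·e^(−0.0434·12/12) + 4.61·e^(−0.0434·18/12)
I = 1.8993 + 5.1253 + 9.7189 + 4.3194 = 21.0629
F = (S − I)·e^(rT) = (368.74 − 21.0629) · e^(0.0434·24/12)
= 347.6771 · e^0.086800 = 347.6771 × 1.090679 = ¥379.20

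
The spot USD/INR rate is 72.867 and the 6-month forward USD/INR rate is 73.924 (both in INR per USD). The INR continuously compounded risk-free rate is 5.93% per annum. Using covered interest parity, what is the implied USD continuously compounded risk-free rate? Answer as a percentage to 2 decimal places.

F = S·e^((r_INR − r_USD)T) ⇒ r_USD = r_INR − ln(F/S)/T
ln(73.924/72.867) = 0.014402; /(6/12) = 0.028804
r_USD = 0.0593 − 0.028804 = 0.030496
r_USD = 3.05%

3.05%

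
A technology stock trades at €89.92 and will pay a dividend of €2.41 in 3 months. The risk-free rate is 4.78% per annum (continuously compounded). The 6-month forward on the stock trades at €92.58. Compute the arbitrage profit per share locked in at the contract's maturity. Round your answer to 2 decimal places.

€2.92 per share

PV(dividends) I = 2.41·e^(−0.0478·3/12) = 2.3814
Fair forward F* = (S − I)·e^(rT) = (89.92 − 2.3814)·e^0.023900 = 87.5386 × 1.024188 = 89.6560
Market €92.58 > fair 89.6560: forward overpriced → cash-and-carry (borrow at r, buy the stock and collect the dividends, short the forward).
Profit at T = |F_mkt − F*| = |92.58 − 89.6560| = €2.92 per share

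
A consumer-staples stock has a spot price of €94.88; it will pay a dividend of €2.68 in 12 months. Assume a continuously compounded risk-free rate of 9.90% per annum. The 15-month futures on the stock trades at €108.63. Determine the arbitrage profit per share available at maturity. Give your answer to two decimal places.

PV(dividends) I = 2.68·e^(−0.0990·12/12) = 2.4274
Fair futures F* = (S − I)·e^(rT) = (94.88 − 2.4274)·e^0.123750 = 92.4526 × 1.131733 = 104.6317
Market €108.63 > fair 104.6317: forward overpriced → cash-and-carry (borrow at r, buy the stock and collect the dividends, short the forward).
Profit at T = |F_mkt − F*| = |108.63 − 104.6317| = €4.00 per share

€4.00 per share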